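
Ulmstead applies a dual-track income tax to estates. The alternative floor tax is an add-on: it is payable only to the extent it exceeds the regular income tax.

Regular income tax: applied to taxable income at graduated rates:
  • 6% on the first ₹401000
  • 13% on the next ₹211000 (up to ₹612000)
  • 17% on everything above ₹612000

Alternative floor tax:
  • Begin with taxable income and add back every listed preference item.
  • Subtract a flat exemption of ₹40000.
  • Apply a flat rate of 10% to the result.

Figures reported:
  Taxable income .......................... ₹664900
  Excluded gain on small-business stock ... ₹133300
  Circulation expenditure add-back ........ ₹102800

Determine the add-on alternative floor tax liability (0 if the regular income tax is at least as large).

Regular income tax:
  ₹401000 × 6% = ₹24060
  ₹211000 × 13% = ₹27430
  ₹52900 × 17% = ₹8993
  → ₹60483

Alternative floor tax:
  Adjusted income: ₹664900 + ₹133300 + ₹102800 = ₹901000
  Less exemption ₹40000 → base ₹861000
  ₹861000 × 10% = ₹86100

Excess of alternative floor tax over regular income tax: ₹86100 − ₹60483 = ₹25617.

₹25617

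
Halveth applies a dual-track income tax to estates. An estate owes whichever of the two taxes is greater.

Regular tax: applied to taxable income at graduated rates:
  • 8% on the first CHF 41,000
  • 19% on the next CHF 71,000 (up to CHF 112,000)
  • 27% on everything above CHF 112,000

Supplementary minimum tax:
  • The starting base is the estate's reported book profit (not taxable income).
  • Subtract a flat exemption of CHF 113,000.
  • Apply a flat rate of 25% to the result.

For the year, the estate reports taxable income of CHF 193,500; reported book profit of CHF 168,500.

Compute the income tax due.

CHF 38,775

Supplementary minimum tax:
  Base (reported book profit): CHF 168,500
  Less exemption CHF 113,000 → base CHF 55,500
  CHF 55,500 × 25% = CHF 13,875

Regular tax:
  CHF 41,000 × 8% = CHF 3,280
  CHF 71,000 × 19% = CHF 13,490
  CHF 81,500 × 27% = CHF 22,005
  → CHF 38,775

CHF 38,775 > CHF 13,875, so the regular tax governs.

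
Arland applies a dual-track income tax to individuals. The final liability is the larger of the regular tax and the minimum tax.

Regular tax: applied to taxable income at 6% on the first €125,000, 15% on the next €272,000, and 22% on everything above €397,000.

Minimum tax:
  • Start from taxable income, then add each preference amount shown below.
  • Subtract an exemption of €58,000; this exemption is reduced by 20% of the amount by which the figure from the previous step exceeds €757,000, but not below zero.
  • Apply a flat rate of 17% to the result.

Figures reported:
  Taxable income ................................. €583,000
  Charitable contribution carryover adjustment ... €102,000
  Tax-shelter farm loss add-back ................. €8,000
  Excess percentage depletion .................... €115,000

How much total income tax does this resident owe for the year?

€129,234

Minimum tax:
  Adjusted income: €583,000 + €102,000 + €8,000 + €115,000 = €808,000
  Exemption: €58,000 − 20% × (€808,000 − €757,000) = €58,000 − €10,200 = €47,800
  Base: €808,000 − €47,800 = €760,200
  €760,200 × 17% = €129,234

Regular tax:
  €125,000 × 6% = €7,500
  €272,000 × 15% = €40,800
  €186,000 × 22% = €40,920
  → €89,220

€129,234 > €89,220, so the minimum tax is the binding amount.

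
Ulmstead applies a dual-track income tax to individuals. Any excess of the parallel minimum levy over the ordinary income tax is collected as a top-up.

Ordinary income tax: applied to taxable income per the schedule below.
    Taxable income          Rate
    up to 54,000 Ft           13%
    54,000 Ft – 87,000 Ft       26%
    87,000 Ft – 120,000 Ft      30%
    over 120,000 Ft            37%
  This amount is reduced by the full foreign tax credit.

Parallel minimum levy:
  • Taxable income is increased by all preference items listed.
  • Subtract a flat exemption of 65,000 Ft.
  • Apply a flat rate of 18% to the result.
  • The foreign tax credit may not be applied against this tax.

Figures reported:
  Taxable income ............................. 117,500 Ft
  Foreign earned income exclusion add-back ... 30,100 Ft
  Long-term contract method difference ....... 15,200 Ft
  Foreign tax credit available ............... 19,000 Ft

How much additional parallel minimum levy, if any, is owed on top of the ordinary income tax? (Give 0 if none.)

Parallel minimum levy:
  Adjusted income: 117,500 Ft + 30,100 Ft + 15,200 Ft = 162,800 Ft
  Less exemption 65,000 Ft → base 97,800 Ft
  97,800 Ft × 18% = 17,604 Ft

Ordinary income tax:
  54,000 Ft × 13% = 7,020 Ft
  33,000 Ft × 26% = 8,580 Ft
  30,500 Ft × 30% = 9,150 Ft
  → 24,750 Ft
  Less foreign tax credit 19,000 Ft → 5,750 Ft

Excess of parallel minimum levy over ordinary income tax: 17,604 Ft − 5,750 Ft = 11,854 Ft.

11,854 Ft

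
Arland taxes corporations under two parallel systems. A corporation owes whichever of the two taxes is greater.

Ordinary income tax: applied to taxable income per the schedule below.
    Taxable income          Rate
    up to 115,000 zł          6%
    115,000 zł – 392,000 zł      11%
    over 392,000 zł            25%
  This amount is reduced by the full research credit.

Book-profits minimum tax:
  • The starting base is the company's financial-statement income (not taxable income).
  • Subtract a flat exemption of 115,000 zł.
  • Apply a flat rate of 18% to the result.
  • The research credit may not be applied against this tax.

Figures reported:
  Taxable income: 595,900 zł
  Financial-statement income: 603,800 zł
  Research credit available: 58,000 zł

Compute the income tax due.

87,984 zł

Book-profits minimum tax:
  Base (financial-statement income): 603,800 zł
  Less exemption 115,000 zł → base 488,800 zł
  488,800 zł × 18% = 87,984 zł

Ordinary income tax:
  115,000 zł × 6% = 6,900 zł
  277,000 zł × 11% = 30,470 zł
  203,900 zł × 25% = 50,975 zł
  → 88,345 zł
  Less research credit 58,000 zł → 30,345 zł

87,984 zł > 30,345 zł, so the book-profits minimum tax is the binding amount.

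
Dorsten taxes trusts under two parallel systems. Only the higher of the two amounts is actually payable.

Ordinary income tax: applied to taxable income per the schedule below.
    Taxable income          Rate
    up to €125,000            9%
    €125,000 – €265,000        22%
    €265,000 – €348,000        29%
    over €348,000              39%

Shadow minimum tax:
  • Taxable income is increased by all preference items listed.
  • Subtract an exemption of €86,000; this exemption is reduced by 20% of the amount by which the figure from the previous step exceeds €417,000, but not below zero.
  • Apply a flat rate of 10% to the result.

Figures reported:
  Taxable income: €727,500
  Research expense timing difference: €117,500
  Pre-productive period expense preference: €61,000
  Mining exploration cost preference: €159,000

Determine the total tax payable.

Shadow minimum tax:
  Adjusted income: €727,500 + €117,500 + €61,000 + €159,000 = €1,065,000
  Exemption: 20% × (€1,065,000 − €417,000) = €129,600 ≥ €86,000, so the exemption is fully phased out
  Base: €1,065,000 − €0 = €1,065,000
  €1,065,000 × 10% = €106,500

Ordinary income tax:
  €125,000 × 9% = €11,250
  €140,000 × 22% = €30,800
  €83,000 × 29% = €24,070
  €379,500 × 39% = €148,005
  → €214,125

€214,125 > €106,500, so the ordinary income tax governs.

€214,125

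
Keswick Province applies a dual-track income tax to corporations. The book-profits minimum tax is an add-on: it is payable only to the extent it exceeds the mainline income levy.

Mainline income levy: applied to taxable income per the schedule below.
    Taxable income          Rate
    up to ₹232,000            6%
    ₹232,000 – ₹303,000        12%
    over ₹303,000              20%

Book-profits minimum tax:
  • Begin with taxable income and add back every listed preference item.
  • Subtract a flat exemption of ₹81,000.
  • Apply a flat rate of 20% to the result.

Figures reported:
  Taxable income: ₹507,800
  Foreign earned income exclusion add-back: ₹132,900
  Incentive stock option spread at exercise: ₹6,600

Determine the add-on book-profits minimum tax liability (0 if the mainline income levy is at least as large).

Mainline income levy:
  ₹232,000 × 6% = ₹13,920
  ₹71,000 × 12% = ₹8,520
  ₹204,800 × 20% = ₹40,960
  → ₹63,400

Book-profits minimum tax:
  Adjusted income: ₹507,800 + ₹132,900 + ₹6,600 = ₹647,300
  Less exemption ₹81,000 → base ₹566,300
  ₹566,300 × 20% = ₹113,260

Excess of book-profits minimum tax over mainline income levy: ₹113,260 − ₹63,400 = ₹49,860.

₹49,860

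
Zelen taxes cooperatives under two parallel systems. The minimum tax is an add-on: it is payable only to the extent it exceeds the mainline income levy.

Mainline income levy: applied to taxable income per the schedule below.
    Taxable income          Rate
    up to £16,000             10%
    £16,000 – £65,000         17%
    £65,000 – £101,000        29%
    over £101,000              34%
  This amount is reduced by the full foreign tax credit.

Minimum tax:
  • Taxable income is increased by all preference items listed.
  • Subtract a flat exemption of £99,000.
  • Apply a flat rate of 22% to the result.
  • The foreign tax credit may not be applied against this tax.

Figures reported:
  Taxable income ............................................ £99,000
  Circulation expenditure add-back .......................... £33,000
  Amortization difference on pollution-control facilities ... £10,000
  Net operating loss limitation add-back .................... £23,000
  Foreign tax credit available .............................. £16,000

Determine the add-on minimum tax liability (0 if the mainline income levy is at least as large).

£10,730

Mainline income levy:
  £16,000 × 10% = £1,600
  £49,000 × 17% = £8,330
  £34,000 × 29% = £9,860
  → £19,790
  Less foreign tax credit £16,000 → £3,790

Minimum tax:
  Adjusted income: £99,000 + £33,000 + £10,000 + £23,000 = £165,000
  Less exemption £99,000 → base £66,000
  £66,000 × 22% = £14,520

Excess of minimum tax over mainline income levy: £14,520 − £3,790 = £10,730.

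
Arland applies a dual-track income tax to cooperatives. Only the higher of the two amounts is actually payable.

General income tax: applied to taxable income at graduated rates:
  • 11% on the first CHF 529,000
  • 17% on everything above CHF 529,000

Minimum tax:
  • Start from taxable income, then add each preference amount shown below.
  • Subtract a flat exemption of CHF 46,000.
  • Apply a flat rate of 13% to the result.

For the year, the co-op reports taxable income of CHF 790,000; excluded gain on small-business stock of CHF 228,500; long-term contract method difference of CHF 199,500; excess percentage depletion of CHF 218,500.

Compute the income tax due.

CHF 180,765

General income tax:
  CHF 529,000 × 11% = CHF 58,190
  CHF 261,000 × 17% = CHF 44,370
  → CHF 102,560

Minimum tax:
  Adjusted income: CHF 790,000 + CHF 228,500 + CHF 199,500 + CHF 218,500 = CHF 1,436,500
  Less exemption CHF 46,000 → base CHF 1,390,500
  CHF 1,390,500 × 13% = CHF 180,765

CHF 180,765 > CHF 102,560, so the minimum tax is the binding amount.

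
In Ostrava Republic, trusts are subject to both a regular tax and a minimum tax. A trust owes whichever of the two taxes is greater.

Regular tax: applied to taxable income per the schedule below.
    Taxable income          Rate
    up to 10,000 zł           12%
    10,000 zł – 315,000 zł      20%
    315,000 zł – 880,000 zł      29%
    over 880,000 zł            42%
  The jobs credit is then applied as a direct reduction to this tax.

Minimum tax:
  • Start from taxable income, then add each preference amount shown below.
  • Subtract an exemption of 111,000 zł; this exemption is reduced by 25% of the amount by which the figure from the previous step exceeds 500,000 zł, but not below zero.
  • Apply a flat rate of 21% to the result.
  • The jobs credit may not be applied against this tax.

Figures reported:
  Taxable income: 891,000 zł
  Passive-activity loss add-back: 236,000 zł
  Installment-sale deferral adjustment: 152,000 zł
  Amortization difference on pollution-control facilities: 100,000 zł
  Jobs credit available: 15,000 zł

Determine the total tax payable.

Regular tax:
  10,000 zł × 12% = 1,200 zł
  305,000 zł × 20% = 61,000 zł
  565,000 zł × 29% = 163,850 zł
  11,000 zł × 42% = 4,620 zł
  → 230,670 zł
  Less jobs credit 15,000 zł → 215,670 zł

Minimum tax:
  Adjusted income: 891,000 zł + 236,000 zł + 152,000 zł + 100,000 zł = 1,379,000 zł
  Exemption: 25% × (1,379,000 zł − 500,000 zł) = 219,750 zł ≥ 111,000 zł, so the exemption is fully phased out
  Base: 1,379,000 zł − 0 zł = 1,379,000 zł
  1,379,000 zł × 21% = 289,590 zł

289,590 zł > 215,670 zł, so the minimum tax is the binding amount.

289,590 zł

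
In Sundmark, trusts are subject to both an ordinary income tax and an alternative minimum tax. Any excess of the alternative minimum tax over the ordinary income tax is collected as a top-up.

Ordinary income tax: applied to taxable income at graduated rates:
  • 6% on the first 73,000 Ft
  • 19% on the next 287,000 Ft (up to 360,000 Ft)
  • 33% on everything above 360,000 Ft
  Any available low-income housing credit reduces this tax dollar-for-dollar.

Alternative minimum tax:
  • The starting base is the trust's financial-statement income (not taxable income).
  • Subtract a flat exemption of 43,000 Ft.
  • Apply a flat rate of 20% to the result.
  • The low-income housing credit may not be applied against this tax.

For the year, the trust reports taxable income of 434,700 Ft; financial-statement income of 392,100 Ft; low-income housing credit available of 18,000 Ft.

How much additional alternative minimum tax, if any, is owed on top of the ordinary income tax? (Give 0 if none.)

Alternative minimum tax:
  Base (financial-statement income): 392,100 Ft
  Less exemption 43,000 Ft → base 349,100 Ft
  349,100 Ft × 20% = 69,820 Ft

Ordinary income tax:
  73,000 Ft × 6% = 4,380 Ft
  287,000 Ft × 19% = 54,530 Ft
  74,700 Ft × 33% = 24,651 Ft
  → 83,561 Ft
  Less low-income housing credit 18,000 Ft → 65,561 Ft

Excess of alternative minimum tax over ordinary income tax: 69,820 Ft − 65,561 Ft = 4,259 Ft.

4,259 Ft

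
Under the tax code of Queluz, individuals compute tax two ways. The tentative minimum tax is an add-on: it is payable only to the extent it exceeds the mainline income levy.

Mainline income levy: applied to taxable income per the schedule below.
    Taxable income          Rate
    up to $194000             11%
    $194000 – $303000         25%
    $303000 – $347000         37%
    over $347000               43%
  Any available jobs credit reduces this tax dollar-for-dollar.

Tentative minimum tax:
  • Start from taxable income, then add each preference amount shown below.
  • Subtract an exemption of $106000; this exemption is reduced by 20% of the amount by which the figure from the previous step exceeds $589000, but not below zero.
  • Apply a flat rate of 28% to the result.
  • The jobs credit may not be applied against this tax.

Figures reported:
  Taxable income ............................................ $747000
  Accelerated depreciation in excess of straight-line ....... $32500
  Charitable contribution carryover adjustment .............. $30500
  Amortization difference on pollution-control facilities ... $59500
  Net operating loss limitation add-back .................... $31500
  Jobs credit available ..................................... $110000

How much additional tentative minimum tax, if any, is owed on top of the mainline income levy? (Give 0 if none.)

Tentative minimum tax:
  Adjusted income: $747000 + $32500 + $30500 + $59500 + $31500 = $901000
  Exemption: $106000 − 20% × ($901000 − $589000) = $106000 − $62400 = $43600
  Base: $901000 − $43600 = $857400
  $857400 × 28% = $240072

Mainline income levy:
  $194000 × 11% = $21340
  $109000 × 25% = $27250
  $44000 × 37% = $16280
  $400000 × 43% = $172000
  → $236870
  Less jobs credit $110000 → $126870

Excess of tentative minimum tax over mainline income levy: $240072 − $126870 = $113202.

$113202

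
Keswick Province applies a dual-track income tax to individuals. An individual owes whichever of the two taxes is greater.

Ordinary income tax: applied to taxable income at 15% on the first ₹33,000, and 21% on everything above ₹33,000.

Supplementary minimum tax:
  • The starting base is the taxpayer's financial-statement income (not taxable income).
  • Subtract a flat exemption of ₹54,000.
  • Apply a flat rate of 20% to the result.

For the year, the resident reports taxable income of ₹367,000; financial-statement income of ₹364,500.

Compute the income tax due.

Supplementary minimum tax:
  Base (financial-statement income): ₹364,500
  Less exemption ₹54,000 → base ₹310,500
  ₹310,500 × 20% = ₹62,100

Ordinary income tax:
  ₹33,000 × 15% = ₹4,950
  ₹334,000 × 21% = ₹70,140
  → ₹75,090

₹75,090 > ₹62,100, so the ordinary income tax governs.

₹75,090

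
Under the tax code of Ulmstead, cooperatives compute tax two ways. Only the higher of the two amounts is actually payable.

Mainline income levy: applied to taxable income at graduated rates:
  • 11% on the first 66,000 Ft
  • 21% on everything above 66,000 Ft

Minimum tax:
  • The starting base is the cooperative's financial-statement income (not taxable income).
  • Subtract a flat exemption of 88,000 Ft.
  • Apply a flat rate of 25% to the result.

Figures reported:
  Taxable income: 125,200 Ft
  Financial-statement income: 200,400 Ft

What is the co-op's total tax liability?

Mainline income levy:
  66,000 Ft × 11% = 7,260 Ft
  59,200 Ft × 21% = 12,432 Ft
  → 19,692 Ft

Minimum tax:
  Base (financial-statement income): 200,400 Ft
  Less exemption 88,000 Ft → base 112,400 Ft
  112,400 Ft × 25% = 28,100 Ft

28,100 Ft > 19,692 Ft, so the minimum tax is the binding amount.

28,100 Ft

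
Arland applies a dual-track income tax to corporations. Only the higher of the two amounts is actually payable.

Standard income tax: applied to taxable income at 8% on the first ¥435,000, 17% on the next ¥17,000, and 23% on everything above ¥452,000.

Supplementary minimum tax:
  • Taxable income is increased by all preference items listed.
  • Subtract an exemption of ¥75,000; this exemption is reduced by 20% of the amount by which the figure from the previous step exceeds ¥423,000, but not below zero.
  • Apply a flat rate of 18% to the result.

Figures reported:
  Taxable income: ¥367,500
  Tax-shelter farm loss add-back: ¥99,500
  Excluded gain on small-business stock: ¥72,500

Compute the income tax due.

Standard income tax:
  ¥367,500 × 8% = ¥29,400

Supplementary minimum tax:
  Adjusted income: ¥367,500 + ¥99,500 + ¥72,500 = ¥539,500
  Exemption: ¥75,000 − 20% × (¥539,500 − ¥423,000) = ¥75,000 − ¥23,300 = ¥51,700
  Base: ¥539,500 − ¥51,700 = ¥487,800
  ¥487,800 × 18% = ¥87,804

¥87,804 > ¥29,400, so the supplementary minimum tax is the binding amount.

¥87,804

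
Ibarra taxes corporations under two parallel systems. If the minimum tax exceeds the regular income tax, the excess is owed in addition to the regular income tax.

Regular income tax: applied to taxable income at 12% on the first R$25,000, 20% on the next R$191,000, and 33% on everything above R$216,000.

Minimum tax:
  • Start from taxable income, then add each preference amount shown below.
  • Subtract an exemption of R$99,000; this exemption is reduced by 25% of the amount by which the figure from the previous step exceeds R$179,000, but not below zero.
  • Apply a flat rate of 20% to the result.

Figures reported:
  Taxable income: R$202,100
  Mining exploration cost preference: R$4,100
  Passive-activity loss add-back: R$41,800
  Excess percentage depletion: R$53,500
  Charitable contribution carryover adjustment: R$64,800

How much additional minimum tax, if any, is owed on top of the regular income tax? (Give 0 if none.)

Minimum tax:
  Adjusted income: R$202,100 + R$4,100 + R$41,800 + R$53,500 + R$64,800 = R$366,300
  Exemption: R$99,000 − 25% × (R$366,300 − R$179,000) = R$99,000 − R$46,825 = R$52,175
  Base: R$366,300 − R$52,175 = R$314,125
  R$314,125 × 20% = R$62,825

Regular income tax:
  R$25,000 × 12% = R$3,000
  R$177,100 × 20% = R$35,420
  → R$38,420

Excess of minimum tax over regular income tax: R$62,825 − R$38,420 = R$24,405.

R$24,405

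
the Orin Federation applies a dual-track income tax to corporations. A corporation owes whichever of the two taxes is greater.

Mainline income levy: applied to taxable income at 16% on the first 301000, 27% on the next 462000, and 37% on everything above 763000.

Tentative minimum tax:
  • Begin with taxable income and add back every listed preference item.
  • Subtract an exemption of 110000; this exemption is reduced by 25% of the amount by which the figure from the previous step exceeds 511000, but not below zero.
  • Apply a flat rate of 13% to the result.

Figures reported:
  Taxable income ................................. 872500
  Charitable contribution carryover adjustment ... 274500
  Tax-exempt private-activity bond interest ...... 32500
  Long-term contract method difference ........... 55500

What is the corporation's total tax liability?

Tentative minimum tax:
  Adjusted income: 872500 + 274500 + 32500 + 55500 = 1235000
  Exemption: 25% × (1235000 − 511000) = 181000 ≥ 110000, so the exemption is fully phased out
  Base: 1235000 − 0 = 1235000
  1235000 × 13% = 160550

Mainline income levy:
  301000 × 16% = 48160
  462000 × 27% = 124740
  109500 × 37% = 40515
  → 213415

213415 > 160550, so the mainline income levy governs.

213415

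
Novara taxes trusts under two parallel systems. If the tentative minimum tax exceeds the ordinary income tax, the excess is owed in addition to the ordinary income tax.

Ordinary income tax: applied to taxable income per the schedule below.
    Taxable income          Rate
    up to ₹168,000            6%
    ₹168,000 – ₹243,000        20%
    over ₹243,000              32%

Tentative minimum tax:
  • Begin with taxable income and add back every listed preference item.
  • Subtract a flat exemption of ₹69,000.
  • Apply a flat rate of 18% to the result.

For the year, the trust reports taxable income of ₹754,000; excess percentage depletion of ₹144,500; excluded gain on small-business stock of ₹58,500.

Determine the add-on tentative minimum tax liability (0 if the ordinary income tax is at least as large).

₹0

Tentative minimum tax:
  Adjusted income: ₹754,000 + ₹144,500 + ₹58,500 = ₹957,000
  Less exemption ₹69,000 → base ₹888,000
  ₹888,000 × 18% = ₹159,840

Ordinary income tax:
  ₹168,000 × 6% = ₹10,080
  ₹75,000 × 20% = ₹15,000
  ₹511,000 × 32% = ₹163,520
  → ₹188,600

₹159,840 ≤ ₹188,600, so no add-on is due.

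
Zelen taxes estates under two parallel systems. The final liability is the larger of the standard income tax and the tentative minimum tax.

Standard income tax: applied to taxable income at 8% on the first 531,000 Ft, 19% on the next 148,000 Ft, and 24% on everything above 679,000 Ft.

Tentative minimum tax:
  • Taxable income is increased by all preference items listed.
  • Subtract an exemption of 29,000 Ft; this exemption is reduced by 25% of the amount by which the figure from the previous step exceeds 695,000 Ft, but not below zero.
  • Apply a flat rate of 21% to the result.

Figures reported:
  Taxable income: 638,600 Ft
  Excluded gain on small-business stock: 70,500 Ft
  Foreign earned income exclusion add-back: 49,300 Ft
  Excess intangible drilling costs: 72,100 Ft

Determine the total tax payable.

Standard income tax:
  531,000 Ft × 8% = 42,480 Ft
  107,600 Ft × 19% = 20,444 Ft
  → 62,924 Ft

Tentative minimum tax:
  Adjusted income: 638,600 Ft + 70,500 Ft + 49,300 Ft + 72,100 Ft = 830,500 Ft
  Exemption: 25% × (830,500 Ft − 695,000 Ft) = 33,875 Ft ≥ 29,000 Ft, so the exemption is fully phased out
  Base: 830,500 Ft − 0 Ft = 830,500 Ft
  830,500 Ft × 21% = 174,405 Ft

174,405 Ft > 62,924 Ft, so the tentative minimum tax is the binding amount.

174,405 Ft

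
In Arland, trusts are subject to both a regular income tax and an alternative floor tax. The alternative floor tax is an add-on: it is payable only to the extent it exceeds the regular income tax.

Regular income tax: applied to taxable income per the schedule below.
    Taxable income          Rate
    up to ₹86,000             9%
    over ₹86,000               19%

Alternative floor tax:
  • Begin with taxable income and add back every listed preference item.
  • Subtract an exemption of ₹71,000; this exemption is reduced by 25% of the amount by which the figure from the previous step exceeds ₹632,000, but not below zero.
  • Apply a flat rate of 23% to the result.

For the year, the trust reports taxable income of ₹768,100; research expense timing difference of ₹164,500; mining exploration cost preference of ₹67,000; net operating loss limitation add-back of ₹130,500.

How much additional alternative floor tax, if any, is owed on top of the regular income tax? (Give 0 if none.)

Alternative floor tax:
  Adjusted income: ₹768,100 + ₹164,500 + ₹67,000 + ₹130,500 = ₹1,130,100
  Exemption: 25% × (₹1,130,100 − ₹632,000) = ₹124,525 ≥ ₹71,000, so the exemption is fully phased out
  Base: ₹1,130,100 − ₹0 = ₹1,130,100
  ₹1,130,100 × 23% = ₹259,923

Regular income tax:
  ₹86,000 × 9% = ₹7,740
  ₹682,100 × 19% = ₹129,599
  → ₹137,339

Excess of alternative floor tax over regular income tax: ₹259,923 − ₹137,339 = ₹122,584.

₹122,584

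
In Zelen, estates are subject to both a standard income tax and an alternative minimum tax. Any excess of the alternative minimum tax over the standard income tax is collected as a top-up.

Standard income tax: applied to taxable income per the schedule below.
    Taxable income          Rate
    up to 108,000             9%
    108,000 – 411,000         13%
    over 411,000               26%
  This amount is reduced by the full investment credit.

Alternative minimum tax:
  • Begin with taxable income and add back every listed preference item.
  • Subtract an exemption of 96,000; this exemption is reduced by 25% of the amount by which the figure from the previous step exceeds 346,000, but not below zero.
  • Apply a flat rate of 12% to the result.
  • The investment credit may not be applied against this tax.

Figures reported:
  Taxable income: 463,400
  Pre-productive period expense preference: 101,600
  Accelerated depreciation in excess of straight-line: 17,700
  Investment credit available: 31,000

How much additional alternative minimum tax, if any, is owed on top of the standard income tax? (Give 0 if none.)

Alternative minimum tax:
  Adjusted income: 463,400 + 101,600 + 17,700 = 582,700
  Exemption: 96,000 − 25% × (582,700 − 346,000) = 96,000 − 59,175 = 36,825
  Base: 582,700 − 36,825 = 545,875
  545,875 × 12% = 65,505

Standard income tax:
  108,000 × 9% = 9,720
  303,000 × 13% = 39,390
  52,400 × 26% = 13,624
  → 62,734
  Less investment credit 31,000 → 31,734

Excess of alternative minimum tax over standard income tax: 65,505 − 31,734 = 33,771.

33,771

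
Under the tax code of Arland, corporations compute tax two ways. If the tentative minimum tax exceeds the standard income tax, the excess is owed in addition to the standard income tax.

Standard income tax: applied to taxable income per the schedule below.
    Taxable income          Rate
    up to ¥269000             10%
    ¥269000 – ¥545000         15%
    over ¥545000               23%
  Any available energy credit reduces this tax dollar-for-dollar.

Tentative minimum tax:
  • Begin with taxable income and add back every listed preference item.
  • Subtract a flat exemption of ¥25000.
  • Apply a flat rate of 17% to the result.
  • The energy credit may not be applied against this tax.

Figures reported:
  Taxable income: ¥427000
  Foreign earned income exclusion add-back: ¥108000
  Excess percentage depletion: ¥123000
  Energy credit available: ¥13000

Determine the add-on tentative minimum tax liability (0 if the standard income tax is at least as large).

¥70010

Tentative minimum tax:
  Adjusted income: ¥427000 + ¥108000 + ¥123000 = ¥658000
  Less exemption ¥25000 → base ¥633000
  ¥633000 × 17% = ¥107610

Standard income tax:
  ¥269000 × 10% = ¥26900
  ¥158000 × 15% = ¥23700
  → ¥50600
  Less energy credit ¥13000 → ¥37600

Excess of tentative minimum tax over standard income tax: ¥107610 − ¥37600 = ¥70010.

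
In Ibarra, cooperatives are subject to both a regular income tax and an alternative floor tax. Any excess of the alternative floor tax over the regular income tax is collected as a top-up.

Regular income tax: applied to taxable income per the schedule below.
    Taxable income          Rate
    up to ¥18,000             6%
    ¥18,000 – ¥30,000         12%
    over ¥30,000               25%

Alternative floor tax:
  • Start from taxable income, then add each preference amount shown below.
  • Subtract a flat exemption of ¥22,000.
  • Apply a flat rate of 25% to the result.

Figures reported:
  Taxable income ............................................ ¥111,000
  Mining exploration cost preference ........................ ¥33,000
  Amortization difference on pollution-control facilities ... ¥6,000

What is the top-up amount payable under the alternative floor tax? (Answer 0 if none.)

¥9,230

Alternative floor tax:
  Adjusted income: ¥111,000 + ¥33,000 + ¥6,000 = ¥150,000
  Less exemption ¥22,000 → base ¥128,000
  ¥128,000 × 25% = ¥32,000

Regular income tax:
  ¥18,000 × 6% = ¥1,080
  ¥12,000 × 12% = ¥1,440
  ¥81,000 × 25% = ¥20,250
  → ¥22,770

Excess of alternative floor tax over regular income tax: ¥32,000 − ¥22,770 = ¥9,230.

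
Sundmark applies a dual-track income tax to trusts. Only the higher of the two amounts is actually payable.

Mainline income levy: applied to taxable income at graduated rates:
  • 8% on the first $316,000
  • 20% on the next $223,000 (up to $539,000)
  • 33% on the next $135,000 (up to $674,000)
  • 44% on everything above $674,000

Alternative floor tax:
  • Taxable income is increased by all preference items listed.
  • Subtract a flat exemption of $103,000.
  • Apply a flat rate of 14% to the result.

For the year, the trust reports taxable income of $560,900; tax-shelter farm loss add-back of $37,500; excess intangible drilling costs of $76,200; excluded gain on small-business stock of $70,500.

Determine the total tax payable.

Mainline income levy:
  $316,000 × 8% = $25,280
  $223,000 × 20% = $44,600
  $21,900 × 33% = $7,227
  → $77,107

Alternative floor tax:
  Adjusted income: $560,900 + $37,500 + $76,200 + $70,500 = $745,100
  Less exemption $103,000 → base $642,100
  $642,100 × 14% = $89,894

$89,894 > $77,107, so the alternative floor tax is the binding amount.

$89,894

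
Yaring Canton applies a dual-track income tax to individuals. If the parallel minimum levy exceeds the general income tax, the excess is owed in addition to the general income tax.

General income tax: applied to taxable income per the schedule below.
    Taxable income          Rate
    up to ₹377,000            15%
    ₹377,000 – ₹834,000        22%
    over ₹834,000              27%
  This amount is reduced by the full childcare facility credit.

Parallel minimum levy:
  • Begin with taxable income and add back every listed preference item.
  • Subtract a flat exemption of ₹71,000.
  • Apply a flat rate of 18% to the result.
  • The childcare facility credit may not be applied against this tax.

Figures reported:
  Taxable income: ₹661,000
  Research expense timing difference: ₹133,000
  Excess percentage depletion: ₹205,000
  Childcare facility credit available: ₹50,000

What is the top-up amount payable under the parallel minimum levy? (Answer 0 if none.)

General income tax:
  ₹377,000 × 15% = ₹56,550
  ₹284,000 × 22% = ₹62,480
  → ₹119,030
  Less childcare facility credit ₹50,000 → ₹69,030

Parallel minimum levy:
  Adjusted income: ₹661,000 + ₹133,000 + ₹205,000 = ₹999,000
  Less exemption ₹71,000 → base ₹928,000
  ₹928,000 × 18% = ₹167,040

Excess of parallel minimum levy over general income tax: ₹167,040 − ₹69,030 = ₹98,010.

₹98,010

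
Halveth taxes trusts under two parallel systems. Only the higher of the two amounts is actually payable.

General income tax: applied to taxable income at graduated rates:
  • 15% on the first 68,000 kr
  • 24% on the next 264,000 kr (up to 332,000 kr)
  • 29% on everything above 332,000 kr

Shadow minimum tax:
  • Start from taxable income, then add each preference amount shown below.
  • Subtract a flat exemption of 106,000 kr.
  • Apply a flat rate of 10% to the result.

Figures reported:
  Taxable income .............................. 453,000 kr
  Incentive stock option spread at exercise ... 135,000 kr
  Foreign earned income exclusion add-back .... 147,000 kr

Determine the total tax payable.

General income tax:
  68,000 kr × 15% = 10,200 kr
  264,000 kr × 24% = 63,360 kr
  121,000 kr × 29% = 35,090 kr
  → 108,650 kr

Shadow minimum tax:
  Adjusted income: 453,000 kr + 135,000 kr + 147,000 kr = 735,000 kr
  Less exemption 106,000 kr → base 629,000 kr
  629,000 kr × 10% = 62,900 kr

108,650 kr > 62,900 kr, so the general income tax governs.

108,650 kr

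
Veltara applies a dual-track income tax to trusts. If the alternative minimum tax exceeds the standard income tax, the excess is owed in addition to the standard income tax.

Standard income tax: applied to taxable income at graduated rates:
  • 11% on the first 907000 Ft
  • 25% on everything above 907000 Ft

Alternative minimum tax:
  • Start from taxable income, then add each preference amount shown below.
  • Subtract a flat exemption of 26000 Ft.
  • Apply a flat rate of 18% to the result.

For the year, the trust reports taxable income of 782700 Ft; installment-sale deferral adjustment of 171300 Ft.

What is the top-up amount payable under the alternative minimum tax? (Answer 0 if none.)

Standard income tax:
  782700 Ft × 11% = 86097 Ft

Alternative minimum tax:
  Adjusted income: 782700 Ft + 171300 Ft = 954000 Ft
  Less exemption 26000 Ft → base 928000 Ft
  928000 Ft × 18% = 167040 Ft

Excess of alternative minimum tax over standard income tax: 167040 Ft − 86097 Ft = 80943 Ft.

80943 Ft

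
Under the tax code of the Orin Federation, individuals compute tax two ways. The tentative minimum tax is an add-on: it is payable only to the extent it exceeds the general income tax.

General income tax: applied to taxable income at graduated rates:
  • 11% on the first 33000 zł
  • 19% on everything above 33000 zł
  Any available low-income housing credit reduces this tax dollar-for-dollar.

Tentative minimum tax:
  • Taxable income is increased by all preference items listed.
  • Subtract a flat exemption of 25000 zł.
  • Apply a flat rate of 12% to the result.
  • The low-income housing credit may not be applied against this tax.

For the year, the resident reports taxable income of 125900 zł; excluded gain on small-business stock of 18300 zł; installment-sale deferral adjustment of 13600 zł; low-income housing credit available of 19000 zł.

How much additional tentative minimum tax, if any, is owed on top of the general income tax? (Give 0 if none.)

13655 zł

Tentative minimum tax:
  Adjusted income: 125900 zł + 18300 zł + 13600 zł = 157800 zł
  Less exemption 25000 zł → base 132800 zł
  132800 zł × 12% = 15936 zł

General income tax:
  33000 zł × 11% = 3630 zł
  92900 zł × 19% = 17651 zł
  → 21281 zł
  Less low-income housing credit 19000 zł → 2281 zł

Excess of tentative minimum tax over general income tax: 15936 zł − 2281 zł = 13655 zł.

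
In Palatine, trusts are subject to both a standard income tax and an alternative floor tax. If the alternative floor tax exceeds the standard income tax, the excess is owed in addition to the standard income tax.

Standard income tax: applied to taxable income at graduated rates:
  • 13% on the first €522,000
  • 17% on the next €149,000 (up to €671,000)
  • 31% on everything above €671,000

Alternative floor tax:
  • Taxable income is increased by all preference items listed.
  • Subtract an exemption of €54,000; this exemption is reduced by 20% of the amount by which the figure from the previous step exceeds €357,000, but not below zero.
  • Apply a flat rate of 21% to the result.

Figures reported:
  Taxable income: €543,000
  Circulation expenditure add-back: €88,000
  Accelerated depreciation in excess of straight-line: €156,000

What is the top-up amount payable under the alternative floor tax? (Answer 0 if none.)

Standard income tax:
  €522,000 × 13% = €67,860
  €21,000 × 17% = €3,570
  → €71,430

Alternative floor tax:
  Adjusted income: €543,000 + €88,000 + €156,000 = €787,000
  Exemption: 20% × (€787,000 − €357,000) = €86,000 ≥ €54,000, so the exemption is fully phased out
  Base: €787,000 − €0 = €787,000
  €787,000 × 21% = €165,270

Excess of alternative floor tax over standard income tax: €165,270 − €71,430 = €93,840.

€93,840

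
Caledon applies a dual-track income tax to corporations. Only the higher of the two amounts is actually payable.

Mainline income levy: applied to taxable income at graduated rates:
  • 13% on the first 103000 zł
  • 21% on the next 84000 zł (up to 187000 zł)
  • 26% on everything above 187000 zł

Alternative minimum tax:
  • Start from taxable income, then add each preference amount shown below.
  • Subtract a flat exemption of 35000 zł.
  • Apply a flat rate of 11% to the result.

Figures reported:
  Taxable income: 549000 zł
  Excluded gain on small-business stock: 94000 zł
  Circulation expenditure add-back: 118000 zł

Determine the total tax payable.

Alternative minimum tax:
  Adjusted income: 549000 zł + 94000 zł + 118000 zł = 761000 zł
  Less exemption 35000 zł → base 726000 zł
  726000 zł × 11% = 79860 zł

Mainline income levy:
  103000 zł × 13% = 13390 zł
  84000 zł × 21% = 17640 zł
  362000 zł × 26% = 94120 zł
  → 125150 zł

125150 zł > 79860 zł, so the mainline income levy governs.

125150 zł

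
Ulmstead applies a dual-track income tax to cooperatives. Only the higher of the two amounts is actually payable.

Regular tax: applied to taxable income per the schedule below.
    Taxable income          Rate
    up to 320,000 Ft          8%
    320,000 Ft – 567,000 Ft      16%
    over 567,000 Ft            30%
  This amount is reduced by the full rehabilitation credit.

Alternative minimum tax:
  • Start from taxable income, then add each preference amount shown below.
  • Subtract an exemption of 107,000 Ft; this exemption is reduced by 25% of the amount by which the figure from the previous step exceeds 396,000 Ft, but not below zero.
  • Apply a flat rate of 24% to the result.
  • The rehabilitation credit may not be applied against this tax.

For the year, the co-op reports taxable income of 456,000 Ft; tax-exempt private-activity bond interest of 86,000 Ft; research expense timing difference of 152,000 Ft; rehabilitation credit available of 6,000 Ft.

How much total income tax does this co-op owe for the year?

158,760 Ft

Regular tax:
  320,000 Ft × 8% = 25,600 Ft
  136,000 Ft × 16% = 21,760 Ft
  → 47,360 Ft
  Less rehabilitation credit 6,000 Ft → 41,360 Ft

Alternative minimum tax:
  Adjusted income: 456,000 Ft + 86,000 Ft + 152,000 Ft = 694,000 Ft
  Exemption: 107,000 Ft − 25% × (694,000 Ft − 396,000 Ft) = 107,000 Ft − 74,500 Ft = 32,500 Ft
  Base: 694,000 Ft − 32,500 Ft = 661,500 Ft
  661,500 Ft × 24% = 158,760 Ft

158,760 Ft > 41,360 Ft, so the alternative minimum tax is the binding amount.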